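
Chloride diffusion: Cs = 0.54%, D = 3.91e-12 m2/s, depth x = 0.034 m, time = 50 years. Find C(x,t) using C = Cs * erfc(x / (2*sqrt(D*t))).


t_seconds = 50 * 365.25 * 24 * 3600 = 1577880000.0 s
arg = 0.034 / (2 * sqrt(3.91e-12 * 1577880000.0))
= 0.2164
erfc(0.2164) = 0.7595
C = 0.54 * 0.7595 = 0.4102%

0.4102


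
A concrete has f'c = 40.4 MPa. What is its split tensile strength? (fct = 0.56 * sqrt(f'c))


fct = 0.56 * sqrt(40.4)
= 0.56 * 6.356
= 3.559 MPa

3.559


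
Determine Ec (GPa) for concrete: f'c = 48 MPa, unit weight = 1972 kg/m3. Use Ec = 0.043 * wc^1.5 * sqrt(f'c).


Ec = 0.043 * 1972^1.5 * sqrt(48) / 1000
= 26.09 GPa

26.09


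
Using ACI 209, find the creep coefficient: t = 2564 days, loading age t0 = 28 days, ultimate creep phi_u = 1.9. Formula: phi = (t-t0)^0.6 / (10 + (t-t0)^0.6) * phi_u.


dt = 2564 - 28 = 2536
phi = 2536^0.6 / (10 + 2536^0.6) * 1.9
= 1.742

1.742


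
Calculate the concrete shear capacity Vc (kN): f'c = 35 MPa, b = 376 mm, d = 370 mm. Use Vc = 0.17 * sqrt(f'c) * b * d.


Vc = 0.17 * sqrt(35) * 376 * 370 / 1000
= 139.92 kN

139.92


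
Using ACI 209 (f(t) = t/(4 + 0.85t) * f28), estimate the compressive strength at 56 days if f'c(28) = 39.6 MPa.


f(56) = 56 / (4 + 0.85 * 56) * 39.6
= 56 / 51.6 * 39.6
= 42.98 MPa

42.98


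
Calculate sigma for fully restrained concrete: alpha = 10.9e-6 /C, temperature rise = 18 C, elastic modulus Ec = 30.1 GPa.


sigma = alpha * dT * Ec
= 10.9e-6 * 18 * 30.1 * 1000
= 5.906 MPa

5.906


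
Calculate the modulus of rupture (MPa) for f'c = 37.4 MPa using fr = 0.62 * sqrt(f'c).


fr = 0.62 * sqrt(37.4)
= 3.792 MPa

3.792


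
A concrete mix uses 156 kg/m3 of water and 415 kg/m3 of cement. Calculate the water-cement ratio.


w/c = water / cement
w/c = 156 / 415 = 0.376

0.376


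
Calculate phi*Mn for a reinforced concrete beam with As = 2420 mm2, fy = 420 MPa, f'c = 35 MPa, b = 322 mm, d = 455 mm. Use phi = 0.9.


a = As * fy / (0.85 * f'c * b)
= 2420 * 420 / (0.85 * 35 * 322)
= 106.1016 mm
Mn = As * fy * (d - a/2) / 10^6
= 408.5412 kN-m
phi*Mn = 0.9 * 408.5412 = 367.69 kN-m

367.69


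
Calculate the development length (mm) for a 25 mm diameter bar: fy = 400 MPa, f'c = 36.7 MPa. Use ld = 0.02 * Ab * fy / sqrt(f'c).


Ab = pi * 25^2 / 4 = 490.874 mm2
ld = 0.02 * 490.874 * 400 / sqrt(36.7)
= 648.2 mm

648.2


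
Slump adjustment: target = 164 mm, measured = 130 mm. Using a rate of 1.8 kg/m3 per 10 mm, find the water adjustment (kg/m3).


Difference = 164 - 130 = 34 mm
Water adjustment = 34 * 1.8 / 10 = 6.1 kg/m3

6.1


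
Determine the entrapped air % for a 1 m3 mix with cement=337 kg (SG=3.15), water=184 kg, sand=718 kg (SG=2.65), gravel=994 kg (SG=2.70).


Vol cement = 337 / (3.15 * 1000) = 0.106984 m3
Vol water = 184 / 1000 = 0.184 m3
Vol sand = 718 / (2.65 * 1000) = 0.270943 m3
Vol gravel = 994 / (2.70 * 1000) = 0.368148 m3
Total solid + water volume = 0.930076 m3
Air = (1 - 0.930076) * 100 = 6.99%

6.99


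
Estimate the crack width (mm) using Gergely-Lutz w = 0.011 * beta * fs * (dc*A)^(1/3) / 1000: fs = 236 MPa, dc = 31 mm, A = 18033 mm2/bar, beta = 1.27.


w = 0.011 * beta * fs * (dc * A)^(1/3) / 1000
= 0.011 * 1.27 * 236 * (31 * 18033)^(1/3) / 1000
= 0.272 mm

0.272


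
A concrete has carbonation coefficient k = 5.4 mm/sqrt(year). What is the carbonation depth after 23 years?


depth = k * sqrt(t)
= 5.4 * sqrt(23)
= 25.9 mm

25.9


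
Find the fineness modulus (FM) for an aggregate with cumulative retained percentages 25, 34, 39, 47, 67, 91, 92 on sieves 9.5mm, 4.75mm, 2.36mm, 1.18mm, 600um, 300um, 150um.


FM = sum(cumulative % retained) / 100
= 395 / 100
= 3.95

3.95


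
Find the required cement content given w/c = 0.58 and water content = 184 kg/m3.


Cement = water / (w/c)
= 184 / 0.58
= 317.2 kg/m3

317.2


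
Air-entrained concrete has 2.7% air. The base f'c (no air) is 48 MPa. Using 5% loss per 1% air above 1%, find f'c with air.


Strength loss = (2.7 - 1) * 5 = 8.5%
f'c = 48 * (1 - 8.5/100)
= 43.92 MPa

43.92


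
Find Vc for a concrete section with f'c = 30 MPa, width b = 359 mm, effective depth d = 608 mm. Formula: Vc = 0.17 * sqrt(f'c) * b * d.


Vc = 0.17 * sqrt(30) * 359 * 608 / 1000
= 203.24 kN

203.24


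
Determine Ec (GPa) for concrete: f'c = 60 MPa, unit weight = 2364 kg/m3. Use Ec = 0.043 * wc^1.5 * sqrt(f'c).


Ec = 0.043 * 2364^1.5 * sqrt(60) / 1000
= 38.28 GPa

38.28


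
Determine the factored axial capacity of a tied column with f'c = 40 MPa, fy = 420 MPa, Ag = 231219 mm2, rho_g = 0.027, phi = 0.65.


Ast = rho * Ag = 0.027 * 231219 = 6242.913 mm2
phi*Pn = 0.65 * 0.80 * (0.85 * 40 * (231219 - 6242.913) + 420 * 6242.913) / 1000
= 5341.03 kN

5341.03


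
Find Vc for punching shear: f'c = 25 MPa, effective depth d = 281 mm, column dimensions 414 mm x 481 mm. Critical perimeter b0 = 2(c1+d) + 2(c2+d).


b0 = 2*(414 + 281) + 2*(481 + 281) = 2914 mm
Vc = 0.33 * sqrt(25) * 2914 * 281 / 1000
= 1351.08 kN

1351.08


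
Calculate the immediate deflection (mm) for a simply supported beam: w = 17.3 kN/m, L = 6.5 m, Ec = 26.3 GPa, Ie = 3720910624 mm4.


Convert: L = 6.5 m = 6500 mm, Ec = 26.3 GPa = 26300 MPa
delta = 5 * 17.3 * 6500^4 / (384 * 26300 * 3720910624)
= 4.11 mm

4.11


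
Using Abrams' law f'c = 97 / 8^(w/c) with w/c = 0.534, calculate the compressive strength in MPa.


f'c = 97 / 8^0.534
= 97 / 3.036
= 31.95 MPa

31.95


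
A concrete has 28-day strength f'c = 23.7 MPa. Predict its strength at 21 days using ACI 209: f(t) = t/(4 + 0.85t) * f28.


f(21) = 21 / (4 + 0.85 * 21) * 23.7
= 21 / 21.85 * 23.7
= 22.78 MPa

22.78


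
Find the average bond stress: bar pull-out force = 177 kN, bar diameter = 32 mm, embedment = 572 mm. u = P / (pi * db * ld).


u = P / (pi * db * ld)
= 177 * 1000 / (pi * 32 * 572)
= 3.078 MPa

3.078


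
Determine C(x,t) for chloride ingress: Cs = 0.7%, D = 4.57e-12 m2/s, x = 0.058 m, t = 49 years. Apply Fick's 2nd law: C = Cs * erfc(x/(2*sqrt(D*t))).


t_seconds = 49 * 365.25 * 24 * 3600 = 1546322400.0 s
arg = 0.058 / (2 * sqrt(4.57e-12 * 1546322400.0))
= 0.345
erfc(0.345) = 0.6256
C = 0.7 * 0.6256 = 0.4379%

0.4379


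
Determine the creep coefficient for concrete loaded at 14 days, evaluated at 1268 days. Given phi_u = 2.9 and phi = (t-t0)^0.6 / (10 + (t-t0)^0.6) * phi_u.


dt = 1268 - 14 = 1254
phi = 1254^0.6 / (10 + 1254^0.6) * 2.9
= 2.548

2.548


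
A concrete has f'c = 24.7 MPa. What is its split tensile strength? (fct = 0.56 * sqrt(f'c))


fct = 0.56 * sqrt(24.7)
= 0.56 * 4.97
= 2.783 MPa

2.783


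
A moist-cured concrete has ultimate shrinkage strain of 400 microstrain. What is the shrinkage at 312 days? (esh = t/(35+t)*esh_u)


esh(312) = 312 / (35 + 312) * 400
= 312 / 347 * 400
= 359.7 microstrain

359.7


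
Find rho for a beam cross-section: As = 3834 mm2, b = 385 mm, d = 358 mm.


rho = As / (b * d)
= 3834 / (385 * 358)
= 0.0278

0.0278


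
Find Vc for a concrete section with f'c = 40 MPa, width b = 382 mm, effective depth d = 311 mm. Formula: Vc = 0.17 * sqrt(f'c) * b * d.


Vc = 0.17 * sqrt(40) * 382 * 311 / 1000
= 127.73 kN

127.73


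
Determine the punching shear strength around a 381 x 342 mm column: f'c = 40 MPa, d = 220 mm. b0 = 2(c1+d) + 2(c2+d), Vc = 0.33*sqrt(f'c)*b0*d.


b0 = 2*(381 + 220) + 2*(342 + 220) = 2326 mm
Vc = 0.33 * sqrt(40) * 2326 * 220 / 1000
= 1068.01 kN

1068.01


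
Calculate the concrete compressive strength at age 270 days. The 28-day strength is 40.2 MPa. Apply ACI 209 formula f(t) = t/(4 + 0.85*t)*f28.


f(270) = 270 / (4 + 0.85 * 270) * 40.2
= 270 / 233.5 * 40.2
= 46.48 MPa

46.48


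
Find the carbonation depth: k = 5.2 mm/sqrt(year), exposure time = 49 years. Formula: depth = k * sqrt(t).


depth = k * sqrt(t)
= 5.2 * sqrt(49)
= 36.4 mm

36.4


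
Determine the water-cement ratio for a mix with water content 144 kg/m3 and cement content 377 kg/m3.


w/c = water / cement
w/c = 144 / 377 = 0.382

0.382


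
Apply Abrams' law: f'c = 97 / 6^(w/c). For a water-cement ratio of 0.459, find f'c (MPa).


f'c = 97 / 6^0.459
= 97 / 2.276
= 42.62 MPa

42.62


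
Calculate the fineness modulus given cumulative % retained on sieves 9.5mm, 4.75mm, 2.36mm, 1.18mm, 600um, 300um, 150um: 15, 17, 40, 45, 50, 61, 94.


FM = sum(cumulative % retained) / 100
= 322 / 100
= 3.22

3.22


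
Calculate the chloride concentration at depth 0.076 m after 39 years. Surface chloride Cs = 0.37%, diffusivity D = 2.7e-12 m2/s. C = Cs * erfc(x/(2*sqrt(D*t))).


t_seconds = 39 * 365.25 * 24 * 3600 = 1230746400.0 s
arg = 0.076 / (2 * sqrt(2.7e-12 * 1230746400.0))
= 0.6592
erfc(0.6592) = 0.3512
C = 0.37 * 0.3512 = 0.1299%

0.1299


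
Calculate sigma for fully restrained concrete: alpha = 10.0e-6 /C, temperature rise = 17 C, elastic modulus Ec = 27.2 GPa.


sigma = alpha * dT * Ec
= 10.0e-6 * 17 * 27.2 * 1000
= 4.624 MPa

4.624


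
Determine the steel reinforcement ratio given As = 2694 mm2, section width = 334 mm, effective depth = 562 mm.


rho = As / (b * d)
= 2694 / (334 * 562)
= 0.0144

0.0144


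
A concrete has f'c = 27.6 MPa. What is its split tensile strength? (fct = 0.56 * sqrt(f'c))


fct = 0.56 * sqrt(27.6)
= 0.56 * 5.254
= 2.942 MPa

2.942


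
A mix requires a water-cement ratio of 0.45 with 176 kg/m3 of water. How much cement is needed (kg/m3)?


Cement = water / (w/c)
= 176 / 0.45
= 391.1 kg/m3

391.1


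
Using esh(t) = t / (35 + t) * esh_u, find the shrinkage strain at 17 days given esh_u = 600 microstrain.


esh(17) = 17 / (35 + 17) * 600
= 17 / 52 * 600
= 196.2 microstrain

196.2


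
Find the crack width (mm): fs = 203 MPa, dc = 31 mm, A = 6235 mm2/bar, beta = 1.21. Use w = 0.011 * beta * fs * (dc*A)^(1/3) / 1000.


w = 0.011 * beta * fs * (dc * A)^(1/3) / 1000
= 0.011 * 1.21 * 203 * (31 * 6235)^(1/3) / 1000
= 0.156 mm

0.156


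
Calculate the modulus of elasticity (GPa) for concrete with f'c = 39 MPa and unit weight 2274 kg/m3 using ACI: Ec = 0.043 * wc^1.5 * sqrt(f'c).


Ec = 0.043 * 2274^1.5 * sqrt(39) / 1000
= 29.12 GPa

29.12


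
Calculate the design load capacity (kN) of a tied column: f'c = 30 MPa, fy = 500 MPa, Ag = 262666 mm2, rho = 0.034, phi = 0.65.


Ast = rho * Ag = 0.034 * 262666 = 8930.644 mm2
phi*Pn = 0.65 * 0.80 * (0.85 * 30 * (262666 - 8930.644) + 500 * 8930.644) / 1000
= 5686.5 kN

5686.5


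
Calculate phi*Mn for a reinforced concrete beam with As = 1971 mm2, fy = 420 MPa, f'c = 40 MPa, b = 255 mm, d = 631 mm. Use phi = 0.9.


a = As * fy / (0.85 * f'c * b)
= 1971 * 420 / (0.85 * 40 * 255)
= 95.481 mm
Mn = As * fy * (d - a/2) / 10^6
= 482.8339 kN-m
phi*Mn = 0.9 * 482.8339 = 434.55 kN-m

434.55


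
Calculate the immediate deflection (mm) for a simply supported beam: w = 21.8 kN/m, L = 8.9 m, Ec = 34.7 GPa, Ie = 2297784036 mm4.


Convert: L = 8.9 m = 8900 mm, Ec = 34.7 GPa = 34700 MPa
delta = 5 * 21.8 * 8900^4 / (384 * 34700 * 2297784036)
= 22.34 mm

22.34


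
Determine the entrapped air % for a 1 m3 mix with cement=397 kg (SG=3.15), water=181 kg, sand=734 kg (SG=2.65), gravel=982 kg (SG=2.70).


Vol cement = 397 / (3.15 * 1000) = 0.126032 m3
Vol water = 181 / 1000 = 0.181 m3
Vol sand = 734 / (2.65 * 1000) = 0.276981 m3
Vol gravel = 982 / (2.70 * 1000) = 0.363704 m3
Total solid + water volume = 0.947717 m3
Air = (1 - 0.947717) * 100 = 5.23%

5.23


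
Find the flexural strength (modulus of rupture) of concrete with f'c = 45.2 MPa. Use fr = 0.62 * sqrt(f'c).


fr = 0.62 * sqrt(45.2)
= 4.168 MPa

4.168


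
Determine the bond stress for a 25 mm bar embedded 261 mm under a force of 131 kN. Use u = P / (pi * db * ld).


u = P / (pi * db * ld)
= 131 * 1000 / (pi * 25 * 261)
= 6.391 MPa

6.391


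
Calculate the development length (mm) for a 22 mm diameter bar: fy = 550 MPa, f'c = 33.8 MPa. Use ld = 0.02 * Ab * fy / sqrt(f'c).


Ab = pi * 22^2 / 4 = 380.133 mm2
ld = 0.02 * 380.133 * 550 / sqrt(33.8)
= 719.2 mm

719.2


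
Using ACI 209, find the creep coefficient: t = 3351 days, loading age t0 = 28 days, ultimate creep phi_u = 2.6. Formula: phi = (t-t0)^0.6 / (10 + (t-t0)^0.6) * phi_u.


dt = 3351 - 28 = 3323
phi = 3323^0.6 / (10 + 3323^0.6) * 2.6
= 2.414

2.414


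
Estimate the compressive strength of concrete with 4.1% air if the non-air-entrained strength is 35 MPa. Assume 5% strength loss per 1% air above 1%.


Strength loss = (4.1 - 1) * 5 = 15.5%
f'c = 35 * (1 - 15.5/100)
= 29.57 MPa

29.57


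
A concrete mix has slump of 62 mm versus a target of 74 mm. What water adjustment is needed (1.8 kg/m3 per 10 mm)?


Difference = 74 - 62 = 12 mm
Water adjustment = 12 * 1.8 / 10 = 2.2 kg/m3

2.2


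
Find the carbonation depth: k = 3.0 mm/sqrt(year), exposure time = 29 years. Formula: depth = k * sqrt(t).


depth = k * sqrt(t)
= 3.0 * sqrt(29)
= 16.16 mm

16.16


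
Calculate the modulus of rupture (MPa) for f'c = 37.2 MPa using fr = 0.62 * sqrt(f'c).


fr = 0.62 * sqrt(37.2)
= 3.781 MPa

3.781


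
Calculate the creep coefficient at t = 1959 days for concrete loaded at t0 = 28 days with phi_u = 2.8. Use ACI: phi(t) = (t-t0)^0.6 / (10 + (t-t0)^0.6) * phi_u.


dt = 1959 - 28 = 1931
phi = 1931^0.6 / (10 + 1931^0.6) * 2.8
= 2.53

2.53


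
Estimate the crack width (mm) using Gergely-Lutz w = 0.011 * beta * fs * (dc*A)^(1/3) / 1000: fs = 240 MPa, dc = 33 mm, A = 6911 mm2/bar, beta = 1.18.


w = 0.011 * beta * fs * (dc * A)^(1/3) / 1000
= 0.011 * 1.18 * 240 * (33 * 6911)^(1/3) / 1000
= 0.19 mm

0.19


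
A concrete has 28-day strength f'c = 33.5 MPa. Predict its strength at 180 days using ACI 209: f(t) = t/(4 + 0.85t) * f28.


f(180) = 180 / (4 + 0.85 * 180) * 33.5
= 180 / 157.0 * 33.5
= 38.41 MPa

38.41


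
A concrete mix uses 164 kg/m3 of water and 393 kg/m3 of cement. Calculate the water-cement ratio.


w/c = water / cement
w/c = 164 / 393 = 0.417

0.417


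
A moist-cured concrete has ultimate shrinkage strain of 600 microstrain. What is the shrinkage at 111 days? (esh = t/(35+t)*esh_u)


esh(111) = 111 / (35 + 111) * 600
= 111 / 146 * 600
= 456.2 microstrain

456.2


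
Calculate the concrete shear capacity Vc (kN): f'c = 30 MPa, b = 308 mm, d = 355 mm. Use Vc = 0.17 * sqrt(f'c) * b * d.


Vc = 0.17 * sqrt(30) * 308 * 355 / 1000
= 101.81 kN

101.81


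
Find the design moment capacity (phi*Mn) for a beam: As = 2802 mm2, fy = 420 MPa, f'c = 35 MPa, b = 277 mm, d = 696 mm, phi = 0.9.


a = As * fy / (0.85 * f'c * b)
= 2802 * 420 / (0.85 * 35 * 277)
= 142.8074 mm
Mn = As * fy * (d - a/2) / 10^6
= 735.0499 kN-m
phi*Mn = 0.9 * 735.0499 = 661.54 kN-m

661.54


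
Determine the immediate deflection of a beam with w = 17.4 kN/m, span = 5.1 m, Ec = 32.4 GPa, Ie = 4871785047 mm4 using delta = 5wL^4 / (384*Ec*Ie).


Convert: L = 5.1 m = 5100 mm, Ec = 32.4 GPa = 32400 MPa
delta = 5 * 17.4 * 5100^4 / (384 * 32400 * 4871785047)
= 0.97 mm

0.97


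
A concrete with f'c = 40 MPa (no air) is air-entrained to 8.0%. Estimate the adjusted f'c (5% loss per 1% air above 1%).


Strength loss = (8.0 - 1) * 5 = 35.0%
f'c = 40 * (1 - 35.0/100)
= 26.0 MPa

26.0


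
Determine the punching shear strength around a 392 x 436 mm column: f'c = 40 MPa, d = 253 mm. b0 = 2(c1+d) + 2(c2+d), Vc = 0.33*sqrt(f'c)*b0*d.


b0 = 2*(392 + 253) + 2*(436 + 253) = 2668 mm
Vc = 0.33 * sqrt(40) * 2668 * 253 / 1000
= 1408.8 kN

1408.8


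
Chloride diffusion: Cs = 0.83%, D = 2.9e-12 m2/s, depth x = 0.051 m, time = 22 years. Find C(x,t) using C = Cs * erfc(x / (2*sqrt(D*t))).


t_seconds = 22 * 365.25 * 24 * 3600 = 694267200.0 s
arg = 0.051 / (2 * sqrt(2.9e-12 * 694267200.0))
= 0.5683
erfc(0.5683) = 0.4216
C = 0.83 * 0.4216 = 0.3499%

0.3499


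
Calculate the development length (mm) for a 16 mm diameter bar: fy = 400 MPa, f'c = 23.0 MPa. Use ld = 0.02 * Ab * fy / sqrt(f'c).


Ab = pi * 16^2 / 4 = 201.062 mm2
ld = 0.02 * 201.062 * 400 / sqrt(23.0)
= 335.4 mm

335.4


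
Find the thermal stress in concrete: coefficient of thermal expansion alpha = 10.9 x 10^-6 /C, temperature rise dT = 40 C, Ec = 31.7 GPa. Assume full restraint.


sigma = alpha * dT * Ec
= 10.9e-6 * 40 * 31.7 * 1000
= 13.821 MPa

13.821


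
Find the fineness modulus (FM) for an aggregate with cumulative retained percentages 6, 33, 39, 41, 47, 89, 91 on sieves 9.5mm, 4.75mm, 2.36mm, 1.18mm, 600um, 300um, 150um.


FM = sum(cumulative % retained) / 100
= 346 / 100
= 3.46

3.46


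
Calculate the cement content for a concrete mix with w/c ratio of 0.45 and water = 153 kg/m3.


Cement = water / (w/c)
= 153 / 0.45
= 340.0 kg/m3

340.0


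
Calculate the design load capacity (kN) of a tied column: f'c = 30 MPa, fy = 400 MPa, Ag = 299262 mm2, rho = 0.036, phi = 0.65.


Ast = rho * Ag = 0.036 * 299262 = 10773.432 mm2
phi*Pn = 0.65 * 0.80 * (0.85 * 30 * (299262 - 10773.432) + 400 * 10773.432) / 1000
= 6066.23 kN

6066.23


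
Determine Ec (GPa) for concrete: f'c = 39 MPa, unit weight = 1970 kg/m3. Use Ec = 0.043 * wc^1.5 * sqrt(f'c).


Ec = 0.043 * 1970^1.5 * sqrt(39) / 1000
= 23.48 GPa

23.48


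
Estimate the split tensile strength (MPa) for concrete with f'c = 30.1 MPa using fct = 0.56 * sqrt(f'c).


fct = 0.56 * sqrt(30.1)
= 0.56 * 5.486
= 3.072 MPa

3.072


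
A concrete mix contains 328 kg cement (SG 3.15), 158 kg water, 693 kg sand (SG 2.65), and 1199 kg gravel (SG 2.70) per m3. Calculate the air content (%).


Vol cement = 328 / (3.15 * 1000) = 0.104127 m3
Vol water = 158 / 1000 = 0.158 m3
Vol sand = 693 / (2.65 * 1000) = 0.261509 m3
Vol gravel = 1199 / (2.70 * 1000) = 0.444074 m3
Total solid + water volume = 0.96771 m3
Air = (1 - 0.96771) * 100 = 3.23%

3.23


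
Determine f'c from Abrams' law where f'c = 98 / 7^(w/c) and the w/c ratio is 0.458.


f'c = 98 / 7^0.458
= 98 / 2.438
= 40.19 MPa

40.19


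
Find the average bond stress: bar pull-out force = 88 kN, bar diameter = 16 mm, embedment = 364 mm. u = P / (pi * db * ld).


u = P / (pi * db * ld)
= 88 * 1000 / (pi * 16 * 364)
= 4.81 MPa

4.81


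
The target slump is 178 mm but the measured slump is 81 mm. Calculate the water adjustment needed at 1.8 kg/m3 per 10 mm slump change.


Difference = 178 - 81 = 97 mm
Water adjustment = 97 * 1.8 / 10 = 17.5 kg/m3

17.5


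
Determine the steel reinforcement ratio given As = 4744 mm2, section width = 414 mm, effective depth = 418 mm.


rho = As / (b * d)
= 4744 / (414 * 418)
= 0.0274

0.0274


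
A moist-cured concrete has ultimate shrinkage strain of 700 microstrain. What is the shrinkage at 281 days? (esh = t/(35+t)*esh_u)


esh(281) = 281 / (35 + 281) * 700
= 281 / 316 * 700
= 622.5 microstrain

622.5


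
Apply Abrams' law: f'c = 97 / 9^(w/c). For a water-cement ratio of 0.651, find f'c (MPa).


f'c = 97 / 9^0.651
= 97 / 4.18
= 23.2 MPa

23.2


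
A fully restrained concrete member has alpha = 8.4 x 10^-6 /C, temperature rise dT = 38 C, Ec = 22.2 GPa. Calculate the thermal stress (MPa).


sigma = alpha * dT * Ec
= 8.4e-6 * 38 * 22.2 * 1000
= 7.086 MPa

7.086


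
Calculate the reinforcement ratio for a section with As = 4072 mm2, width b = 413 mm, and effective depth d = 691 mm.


rho = As / (b * d)
= 4072 / (413 * 691)
= 0.0143

0.0143


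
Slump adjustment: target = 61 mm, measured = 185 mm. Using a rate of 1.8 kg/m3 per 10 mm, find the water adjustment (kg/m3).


Difference = 61 - 185 = -124 mm
Water adjustment = -124 * 1.8 / 10 = -22.3 kg/m3

-22.3


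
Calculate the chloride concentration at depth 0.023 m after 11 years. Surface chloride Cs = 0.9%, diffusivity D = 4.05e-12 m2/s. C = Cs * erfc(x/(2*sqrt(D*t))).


t_seconds = 11 * 365.25 * 24 * 3600 = 347133600.0 s
arg = 0.023 / (2 * sqrt(4.05e-12 * 347133600.0))
= 0.3067
erfc(0.3067) = 0.6645
C = 0.9 * 0.6645 = 0.598%

0.598


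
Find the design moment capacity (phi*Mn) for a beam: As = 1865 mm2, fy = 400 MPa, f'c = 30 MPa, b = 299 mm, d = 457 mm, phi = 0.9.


a = As * fy / (0.85 * f'c * b)
= 1865 * 400 / (0.85 * 30 * 299)
= 97.8425 mm
Mn = As * fy * (d - a/2) / 10^6
= 304.4268 kN-m
phi*Mn = 0.9 * 304.4268 = 273.98 kN-m

273.98


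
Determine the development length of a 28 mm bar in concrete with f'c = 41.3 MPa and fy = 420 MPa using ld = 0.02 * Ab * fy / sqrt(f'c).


Ab = pi * 28^2 / 4 = 615.752 mm2
ld = 0.02 * 615.752 * 420 / sqrt(41.3)
= 804.8 mm

804.8


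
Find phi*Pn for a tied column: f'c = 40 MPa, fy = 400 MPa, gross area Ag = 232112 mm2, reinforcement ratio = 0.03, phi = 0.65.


Ast = rho * Ag = 0.03 * 232112 = 6963.36 mm2
phi*Pn = 0.65 * 0.80 * (0.85 * 40 * (232112 - 6963.36) + 400 * 6963.36) / 1000
= 5429.01 kN

5429.01


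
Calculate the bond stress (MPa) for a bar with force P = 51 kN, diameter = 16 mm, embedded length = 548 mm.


u = P / (pi * db * ld)
= 51 * 1000 / (pi * 16 * 548)
= 1.851 MPa

1.851


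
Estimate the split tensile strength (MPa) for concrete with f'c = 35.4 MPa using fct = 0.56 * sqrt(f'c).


fct = 0.56 * sqrt(35.4)
= 0.56 * 5.95
= 3.332 MPa

3.332


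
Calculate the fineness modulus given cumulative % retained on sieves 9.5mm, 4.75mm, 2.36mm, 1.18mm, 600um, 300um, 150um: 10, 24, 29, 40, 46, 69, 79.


FM = sum(cumulative % retained) / 100
= 297 / 100
= 2.97

2.97


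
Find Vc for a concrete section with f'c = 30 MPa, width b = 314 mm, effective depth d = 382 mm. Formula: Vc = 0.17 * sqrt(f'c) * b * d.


Vc = 0.17 * sqrt(30) * 314 * 382 / 1000
= 111.69 kN

111.69


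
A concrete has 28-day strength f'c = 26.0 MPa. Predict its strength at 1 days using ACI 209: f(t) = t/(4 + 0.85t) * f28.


f(1) = 1 / (4 + 0.85 * 1) * 26.0
= 1 / 4.85 * 26.0
= 5.36 MPa

5.36


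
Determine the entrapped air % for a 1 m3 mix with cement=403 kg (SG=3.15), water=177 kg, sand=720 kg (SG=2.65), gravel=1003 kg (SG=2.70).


Vol cement = 403 / (3.15 * 1000) = 0.127937 m3
Vol water = 177 / 1000 = 0.177 m3
Vol sand = 720 / (2.65 * 1000) = 0.271698 m3
Vol gravel = 1003 / (2.70 * 1000) = 0.371481 m3
Total solid + water volume = 0.948116 m3
Air = (1 - 0.948116) * 100 = 5.19%

5.19


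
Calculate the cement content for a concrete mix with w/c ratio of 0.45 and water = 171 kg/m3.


Cement = water / (w/c)
= 171 / 0.45
= 380.0 kg/m3

380.0


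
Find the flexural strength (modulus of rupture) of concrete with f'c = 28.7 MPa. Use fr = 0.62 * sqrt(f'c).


fr = 0.62 * sqrt(28.7)
= 3.321 MPa

3.321


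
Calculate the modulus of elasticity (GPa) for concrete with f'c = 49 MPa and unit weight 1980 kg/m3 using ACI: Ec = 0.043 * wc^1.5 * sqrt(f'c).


Ec = 0.043 * 1980^1.5 * sqrt(49) / 1000
= 26.52 GPa

26.52


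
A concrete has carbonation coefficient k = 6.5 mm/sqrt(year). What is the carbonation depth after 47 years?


depth = k * sqrt(t)
= 6.5 * sqrt(47)
= 44.56 mm

44.56


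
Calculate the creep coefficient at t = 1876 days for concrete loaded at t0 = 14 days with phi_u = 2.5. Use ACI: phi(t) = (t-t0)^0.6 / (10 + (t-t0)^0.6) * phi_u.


dt = 1876 - 14 = 1862
phi = 1862^0.6 / (10 + 1862^0.6) * 2.5
= 2.254

2.254


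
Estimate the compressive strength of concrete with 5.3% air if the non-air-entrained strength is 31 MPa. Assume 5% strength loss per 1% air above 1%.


Strength loss = (5.3 - 1) * 5 = 21.5%
f'c = 31 * (1 - 21.5/100)
= 24.34 MPa

24.34


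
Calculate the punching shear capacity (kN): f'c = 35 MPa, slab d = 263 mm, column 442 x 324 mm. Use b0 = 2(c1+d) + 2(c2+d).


b0 = 2*(442 + 263) + 2*(324 + 263) = 2584 mm
Vc = 0.33 * sqrt(35) * 2584 * 263 / 1000
= 1326.77 kN

1326.77


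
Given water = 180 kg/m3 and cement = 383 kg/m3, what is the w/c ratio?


w/c = water / cement
w/c = 180 / 383 = 0.47

0.47


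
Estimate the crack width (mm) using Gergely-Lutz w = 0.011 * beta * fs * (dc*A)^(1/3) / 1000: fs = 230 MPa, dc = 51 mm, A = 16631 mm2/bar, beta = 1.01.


w = 0.011 * beta * fs * (dc * A)^(1/3) / 1000
= 0.011 * 1.01 * 230 * (51 * 16631)^(1/3) / 1000
= 0.242 mm

0.242


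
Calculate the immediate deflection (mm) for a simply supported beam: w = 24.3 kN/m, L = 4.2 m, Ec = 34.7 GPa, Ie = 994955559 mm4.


Convert: L = 4.2 m = 4200 mm, Ec = 34.7 GPa = 34700 MPa
delta = 5 * 24.3 * 4200^4 / (384 * 34700 * 994955559)
= 2.85 mm

2.85


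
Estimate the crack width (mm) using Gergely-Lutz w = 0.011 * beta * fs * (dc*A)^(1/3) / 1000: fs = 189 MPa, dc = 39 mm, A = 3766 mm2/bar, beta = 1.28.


w = 0.011 * beta * fs * (dc * A)^(1/3) / 1000
= 0.011 * 1.28 * 189 * (39 * 3766)^(1/3) / 1000
= 0.14 mm

0.14


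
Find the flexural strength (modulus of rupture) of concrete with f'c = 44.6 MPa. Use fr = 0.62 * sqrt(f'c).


fr = 0.62 * sqrt(44.6)
= 4.141 MPa

4.141


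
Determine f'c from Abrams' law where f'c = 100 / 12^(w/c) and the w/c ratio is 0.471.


f'c = 100 / 12^0.471
= 100 / 3.223
= 31.02 MPa

31.02


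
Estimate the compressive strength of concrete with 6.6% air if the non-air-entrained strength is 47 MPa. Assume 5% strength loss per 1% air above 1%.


Strength loss = (6.6 - 1) * 5 = 28.0%
f'c = 47 * (1 - 28.0/100)
= 33.84 MPa

33.84


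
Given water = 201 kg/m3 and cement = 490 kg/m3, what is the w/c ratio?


w/c = water / cement
w/c = 201 / 490 = 0.41

0.41


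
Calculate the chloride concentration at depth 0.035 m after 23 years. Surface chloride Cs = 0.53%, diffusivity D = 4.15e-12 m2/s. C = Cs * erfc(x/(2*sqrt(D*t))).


t_seconds = 23 * 365.25 * 24 * 3600 = 725824800.0 s
arg = 0.035 / (2 * sqrt(4.15e-12 * 725824800.0))
= 0.3189
erfc(0.3189) = 0.652
C = 0.53 * 0.652 = 0.3456%

0.3456


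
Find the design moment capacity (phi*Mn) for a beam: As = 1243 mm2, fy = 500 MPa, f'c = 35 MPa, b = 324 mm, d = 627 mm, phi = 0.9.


a = As * fy / (0.85 * f'c * b)
= 1243 * 500 / (0.85 * 35 * 324)
= 64.4776 mm
Mn = As * fy * (d - a/2) / 10^6
= 369.6441 kN-m
phi*Mn = 0.9 * 369.6441 = 332.68 kN-m

332.68


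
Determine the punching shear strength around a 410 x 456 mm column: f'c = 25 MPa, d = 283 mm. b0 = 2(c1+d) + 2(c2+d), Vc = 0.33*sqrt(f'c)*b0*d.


b0 = 2*(410 + 283) + 2*(456 + 283) = 2864 mm
Vc = 0.33 * sqrt(25) * 2864 * 283 / 1000
= 1337.34 kN

1337.34


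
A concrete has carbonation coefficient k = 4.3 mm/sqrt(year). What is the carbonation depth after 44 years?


depth = k * sqrt(t)
= 4.3 * sqrt(44)
= 28.52 mm

28.52


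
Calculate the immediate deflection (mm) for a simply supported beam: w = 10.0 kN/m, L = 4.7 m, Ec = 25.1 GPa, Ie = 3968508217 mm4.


Convert: L = 4.7 m = 4700 mm, Ec = 25.1 GPa = 25100 MPa
delta = 5 * 10.0 * 4700^4 / (384 * 25100 * 3968508217)
= 0.64 mm

0.64


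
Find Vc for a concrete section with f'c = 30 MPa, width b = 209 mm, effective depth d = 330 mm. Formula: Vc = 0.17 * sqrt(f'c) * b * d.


Vc = 0.17 * sqrt(30) * 209 * 330 / 1000
= 64.22 kN

64.22


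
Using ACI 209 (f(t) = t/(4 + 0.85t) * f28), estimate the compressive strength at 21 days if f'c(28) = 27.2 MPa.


f(21) = 21 / (4 + 0.85 * 21) * 27.2
= 21 / 21.85 * 27.2
= 26.14 MPa

26.14


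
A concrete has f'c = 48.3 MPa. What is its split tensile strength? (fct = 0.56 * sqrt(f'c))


fct = 0.56 * sqrt(48.3)
= 0.56 * 6.95
= 3.892 MPa

3.892


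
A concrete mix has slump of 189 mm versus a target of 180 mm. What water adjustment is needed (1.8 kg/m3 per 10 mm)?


Difference = 180 - 189 = -9 mm
Water adjustment = -9 * 1.8 / 10 = -1.6 kg/m3

-1.6


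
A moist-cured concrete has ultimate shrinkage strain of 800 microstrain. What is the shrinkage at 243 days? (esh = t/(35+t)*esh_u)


esh(243) = 243 / (35 + 243) * 800
= 243 / 278 * 800
= 699.3 microstrain

699.3


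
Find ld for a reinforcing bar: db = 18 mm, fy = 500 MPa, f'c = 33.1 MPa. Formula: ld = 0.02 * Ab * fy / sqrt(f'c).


Ab = pi * 18^2 / 4 = 254.469 mm2
ld = 0.02 * 254.469 * 500 / sqrt(33.1)
= 442.3 mm

442.3


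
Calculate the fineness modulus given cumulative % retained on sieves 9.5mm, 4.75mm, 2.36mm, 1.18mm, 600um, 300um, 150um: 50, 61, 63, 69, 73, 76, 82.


FM = sum(cumulative % retained) / 100
= 474 / 100
= 4.74

4.74


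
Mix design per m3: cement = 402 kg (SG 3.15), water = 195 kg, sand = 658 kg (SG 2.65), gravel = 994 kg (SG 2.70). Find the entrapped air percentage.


Vol cement = 402 / (3.15 * 1000) = 0.127619 m3
Vol water = 195 / 1000 = 0.195 m3
Vol sand = 658 / (2.65 * 1000) = 0.248302 m3
Vol gravel = 994 / (2.70 * 1000) = 0.368148 m3
Total solid + water volume = 0.939069 m3
Air = (1 - 0.939069) * 100 = 6.09%

6.09


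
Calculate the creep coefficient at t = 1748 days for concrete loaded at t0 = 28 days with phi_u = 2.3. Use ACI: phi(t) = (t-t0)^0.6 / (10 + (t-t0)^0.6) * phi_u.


dt = 1748 - 28 = 1720
phi = 1720^0.6 / (10 + 1720^0.6) * 2.3
= 2.064

2.064


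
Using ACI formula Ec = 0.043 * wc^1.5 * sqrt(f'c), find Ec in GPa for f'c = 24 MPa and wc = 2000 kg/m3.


Ec = 0.043 * 2000^1.5 * sqrt(24) / 1000
= 18.84 GPa

18.84


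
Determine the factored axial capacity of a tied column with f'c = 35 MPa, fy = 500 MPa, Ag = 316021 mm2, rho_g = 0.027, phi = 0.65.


Ast = rho * Ag = 0.027 * 316021 = 8532.567 mm2
phi*Pn = 0.65 * 0.80 * (0.85 * 35 * (316021 - 8532.567) + 500 * 8532.567) / 1000
= 6975.31 kN

6975.31


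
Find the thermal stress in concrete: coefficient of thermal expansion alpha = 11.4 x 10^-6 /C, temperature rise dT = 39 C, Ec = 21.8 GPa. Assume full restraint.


sigma = alpha * dT * Ec
= 11.4e-6 * 39 * 21.8 * 1000
= 9.692 MPa

9.692


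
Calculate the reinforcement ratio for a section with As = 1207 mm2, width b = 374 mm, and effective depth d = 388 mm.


rho = As / (b * d)
= 1207 / (374 * 388)
= 0.0083

0.0083


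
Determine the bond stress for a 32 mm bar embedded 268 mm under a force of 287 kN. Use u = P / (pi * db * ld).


u = P / (pi * db * ld)
= 287 * 1000 / (pi * 32 * 268)
= 10.652 MPa

10.652


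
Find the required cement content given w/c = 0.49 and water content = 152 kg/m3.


Cement = water / (w/c)
= 152 / 0.49
= 310.2 kg/m3

310.2


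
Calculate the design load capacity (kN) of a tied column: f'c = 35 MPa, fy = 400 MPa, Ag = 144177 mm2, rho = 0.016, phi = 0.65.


Ast = rho * Ag = 0.016 * 144177 = 2306.832 mm2
phi*Pn = 0.65 * 0.80 * (0.85 * 35 * (144177 - 2306.832) + 400 * 2306.832) / 1000
= 2674.55 kN

2674.55


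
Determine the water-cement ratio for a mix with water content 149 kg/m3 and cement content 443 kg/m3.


w/c = water / cement
w/c = 149 / 443 = 0.336

0.336


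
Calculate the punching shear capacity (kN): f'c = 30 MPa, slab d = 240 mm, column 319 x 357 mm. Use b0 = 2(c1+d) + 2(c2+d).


b0 = 2*(319 + 240) + 2*(357 + 240) = 2312 mm
Vc = 0.33 * sqrt(30) * 2312 * 240 / 1000
= 1002.94 kN

1002.94


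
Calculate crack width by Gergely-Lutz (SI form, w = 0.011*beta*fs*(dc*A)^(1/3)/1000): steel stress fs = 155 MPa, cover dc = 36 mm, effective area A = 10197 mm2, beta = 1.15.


w = 0.011 * beta * fs * (dc * A)^(1/3) / 1000
= 0.011 * 1.15 * 155 * (36 * 10197)^(1/3) / 1000
= 0.14 mm

0.14


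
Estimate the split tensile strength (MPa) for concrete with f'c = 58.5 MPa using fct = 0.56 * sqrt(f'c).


fct = 0.56 * sqrt(58.5)
= 0.56 * 7.649
= 4.283 MPa

4.283


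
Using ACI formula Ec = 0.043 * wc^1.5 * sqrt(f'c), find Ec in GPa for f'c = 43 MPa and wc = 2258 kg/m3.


Ec = 0.043 * 2258^1.5 * sqrt(43) / 1000
= 30.25 GPa

30.25


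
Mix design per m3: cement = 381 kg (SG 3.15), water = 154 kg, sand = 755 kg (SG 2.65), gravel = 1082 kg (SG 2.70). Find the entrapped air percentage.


Vol cement = 381 / (3.15 * 1000) = 0.120952 m3
Vol water = 154 / 1000 = 0.154 m3
Vol sand = 755 / (2.65 * 1000) = 0.284906 m3
Vol gravel = 1082 / (2.70 * 1000) = 0.400741 m3
Total solid + water volume = 0.960599 m3
Air = (1 - 0.960599) * 100 = 3.94%

3.94


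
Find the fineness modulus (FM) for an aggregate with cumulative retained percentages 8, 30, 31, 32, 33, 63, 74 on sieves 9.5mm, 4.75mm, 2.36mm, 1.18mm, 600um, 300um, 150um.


FM = sum(cumulative % retained) / 100
= 271 / 100
= 2.71

2.71


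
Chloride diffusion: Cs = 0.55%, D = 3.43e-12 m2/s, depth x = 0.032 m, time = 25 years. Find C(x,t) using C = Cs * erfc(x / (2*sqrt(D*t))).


t_seconds = 25 * 365.25 * 24 * 3600 = 788940000.0 s
arg = 0.032 / (2 * sqrt(3.43e-12 * 788940000.0))
= 0.3076
erfc(0.3076) = 0.6636
C = 0.55 * 0.6636 = 0.365%

0.365


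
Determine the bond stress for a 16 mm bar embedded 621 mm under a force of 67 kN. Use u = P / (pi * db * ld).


u = P / (pi * db * ld)
= 67 * 1000 / (pi * 16 * 621)
= 2.146 MPa

2.146


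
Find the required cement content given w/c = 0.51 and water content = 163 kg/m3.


Cement = water / (w/c)
= 163 / 0.51
= 319.6 kg/m3

319.6


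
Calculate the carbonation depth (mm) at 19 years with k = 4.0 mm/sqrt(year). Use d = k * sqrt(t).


depth = k * sqrt(t)
= 4.0 * sqrt(19)
= 17.44 mm

17.44


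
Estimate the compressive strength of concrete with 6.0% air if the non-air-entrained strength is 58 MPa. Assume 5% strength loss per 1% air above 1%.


Strength loss = (6.0 - 1) * 5 = 25.0%
f'c = 58 * (1 - 25.0/100)
= 43.5 MPa

43.5


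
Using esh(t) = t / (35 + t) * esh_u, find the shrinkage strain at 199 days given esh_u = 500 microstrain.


esh(199) = 199 / (35 + 199) * 500
= 199 / 234 * 500
= 425.2 microstrain

425.2


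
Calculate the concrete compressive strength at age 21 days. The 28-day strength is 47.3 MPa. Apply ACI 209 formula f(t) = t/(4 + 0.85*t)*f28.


f(21) = 21 / (4 + 0.85 * 21) * 47.3
= 21 / 21.85 * 47.3
= 45.46 MPa

45.46


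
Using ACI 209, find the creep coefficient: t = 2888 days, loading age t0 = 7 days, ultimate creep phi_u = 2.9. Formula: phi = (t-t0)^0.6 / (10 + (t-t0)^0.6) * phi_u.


dt = 2888 - 7 = 2881
phi = 2881^0.6 / (10 + 2881^0.6) * 2.9
= 2.675

2.675


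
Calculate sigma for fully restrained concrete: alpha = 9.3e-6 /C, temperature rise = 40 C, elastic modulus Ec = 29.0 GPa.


sigma = alpha * dT * Ec
= 9.3e-6 * 40 * 29.0 * 1000
= 10.788 MPa

10.788


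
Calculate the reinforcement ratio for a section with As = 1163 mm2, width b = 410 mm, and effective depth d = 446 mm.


rho = As / (b * d)
= 1163 / (410 * 446)
= 0.0064

0.0064


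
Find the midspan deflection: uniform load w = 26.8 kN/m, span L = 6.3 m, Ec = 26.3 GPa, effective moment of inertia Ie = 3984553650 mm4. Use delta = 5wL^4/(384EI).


Convert: L = 6.3 m = 6300 mm, Ec = 26.3 GPa = 26300 MPa
delta = 5 * 26.8 * 6300^4 / (384 * 26300 * 3984553650)
= 5.25 mm

5.25


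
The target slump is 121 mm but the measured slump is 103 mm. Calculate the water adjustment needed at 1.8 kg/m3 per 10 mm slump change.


Difference = 121 - 103 = 18 mm
Water adjustment = 18 * 1.8 / 10 = 3.2 kg/m3

3.2


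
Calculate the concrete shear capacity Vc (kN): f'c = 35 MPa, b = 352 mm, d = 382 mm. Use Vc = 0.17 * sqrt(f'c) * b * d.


Vc = 0.17 * sqrt(35) * 352 * 382 / 1000
= 135.23 kN

135.23


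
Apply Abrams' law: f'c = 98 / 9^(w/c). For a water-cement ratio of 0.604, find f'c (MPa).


f'c = 98 / 9^0.604
= 98 / 3.77
= 25.99 MPa

25.99


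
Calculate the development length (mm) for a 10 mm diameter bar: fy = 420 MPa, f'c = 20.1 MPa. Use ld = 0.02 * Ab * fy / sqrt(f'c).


Ab = pi * 10^2 / 4 = 78.54 mm2
ld = 0.02 * 78.54 * 420 / sqrt(20.1)
= 147.2 mm

147.2


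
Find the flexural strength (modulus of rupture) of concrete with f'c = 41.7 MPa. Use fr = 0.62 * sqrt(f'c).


fr = 0.62 * sqrt(41.7)
= 4.004 MPa

4.004


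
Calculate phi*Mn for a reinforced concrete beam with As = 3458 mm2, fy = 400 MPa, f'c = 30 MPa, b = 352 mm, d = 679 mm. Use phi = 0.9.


a = As * fy / (0.85 * f'c * b)
= 3458 * 400 / (0.85 * 30 * 352)
= 154.0998 mm
Mn = As * fy * (d - a/2) / 10^6
= 832.6174 kN-m
phi*Mn = 0.9 * 832.6174 = 749.36 kN-m

749.36


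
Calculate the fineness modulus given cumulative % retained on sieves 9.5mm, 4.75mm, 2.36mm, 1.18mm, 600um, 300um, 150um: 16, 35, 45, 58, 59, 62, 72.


FM = sum(cumulative % retained) / 100
= 347 / 100
= 3.47

3.47


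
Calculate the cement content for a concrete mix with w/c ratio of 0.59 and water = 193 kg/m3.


Cement = water / (w/c)
= 193 / 0.59
= 327.1 kg/m3

327.1


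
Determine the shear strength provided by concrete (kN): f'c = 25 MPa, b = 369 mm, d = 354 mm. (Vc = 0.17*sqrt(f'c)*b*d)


Vc = 0.17 * sqrt(25) * 369 * 354 / 1000
= 111.03 kN

111.03


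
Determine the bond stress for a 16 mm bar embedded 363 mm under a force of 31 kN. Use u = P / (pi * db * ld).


u = P / (pi * db * ld)
= 31 * 1000 / (pi * 16 * 363)
= 1.699 MPa

1.699


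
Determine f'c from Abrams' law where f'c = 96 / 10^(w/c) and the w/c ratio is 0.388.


f'c = 96 / 10^0.388
= 96 / 2.443
= 39.29 MPa

39.29


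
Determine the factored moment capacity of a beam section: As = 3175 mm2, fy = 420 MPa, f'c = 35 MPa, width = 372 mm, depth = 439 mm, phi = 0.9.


a = As * fy / (0.85 * f'c * b)
= 3175 * 420 / (0.85 * 35 * 372)
= 120.4934 mm
Mn = As * fy * (d - a/2) / 10^6
= 505.0676 kN-m
phi*Mn = 0.9 * 505.0676 = 454.56 kN-m

454.56


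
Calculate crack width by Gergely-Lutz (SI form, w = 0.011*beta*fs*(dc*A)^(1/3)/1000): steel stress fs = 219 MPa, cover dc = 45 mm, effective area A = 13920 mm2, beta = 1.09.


w = 0.011 * beta * fs * (dc * A)^(1/3) / 1000
= 0.011 * 1.09 * 219 * (45 * 13920)^(1/3) / 1000
= 0.225 mm

0.225


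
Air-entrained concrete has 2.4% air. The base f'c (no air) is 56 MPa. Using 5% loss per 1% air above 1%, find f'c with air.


Strength loss = (2.4 - 1) * 5 = 7.0%
f'c = 56 * (1 - 7.0/100)
= 52.08 MPa

52.08


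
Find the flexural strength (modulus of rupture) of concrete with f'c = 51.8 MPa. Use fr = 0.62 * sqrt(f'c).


fr = 0.62 * sqrt(51.8)
= 4.462 MPa

4.462


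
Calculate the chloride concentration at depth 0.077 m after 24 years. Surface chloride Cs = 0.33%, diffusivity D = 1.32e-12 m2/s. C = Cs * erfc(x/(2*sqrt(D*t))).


t_seconds = 24 * 365.25 * 24 * 3600 = 757382400.0 s
arg = 0.077 / (2 * sqrt(1.32e-12 * 757382400.0))
= 1.2176
erfc(1.2176) = 0.0851
C = 0.33 * 0.0851 = 0.0281%

0.0281


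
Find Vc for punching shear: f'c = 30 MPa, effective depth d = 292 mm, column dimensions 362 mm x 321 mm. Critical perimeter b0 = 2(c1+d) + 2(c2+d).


b0 = 2*(362 + 292) + 2*(321 + 292) = 2534 mm
Vc = 0.33 * sqrt(30) * 2534 * 292 / 1000
= 1337.41 kN

1337.41


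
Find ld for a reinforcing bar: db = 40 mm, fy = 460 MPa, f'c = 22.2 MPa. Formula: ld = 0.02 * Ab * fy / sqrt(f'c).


Ab = pi * 40^2 / 4 = 1256.637 mm2
ld = 0.02 * 1256.637 * 460 / sqrt(22.2)
= 2453.7 mm

2453.7


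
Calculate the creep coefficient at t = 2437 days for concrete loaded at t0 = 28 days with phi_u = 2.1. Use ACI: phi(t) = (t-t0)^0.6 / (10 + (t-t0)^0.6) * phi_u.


dt = 2437 - 28 = 2409
phi = 2409^0.6 / (10 + 2409^0.6) * 2.1
= 1.92

1.92


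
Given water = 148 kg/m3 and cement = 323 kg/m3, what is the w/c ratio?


w/c = water / cement
w/c = 148 / 323 = 0.458

0.458


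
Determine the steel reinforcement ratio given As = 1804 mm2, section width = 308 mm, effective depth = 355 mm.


rho = As / (b * d)
= 1804 / (308 * 355)
= 0.0165

0.0165


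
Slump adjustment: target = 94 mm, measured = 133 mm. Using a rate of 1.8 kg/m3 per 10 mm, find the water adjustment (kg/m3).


Difference = 94 - 133 = -39 mm
Water adjustment = -39 * 1.8 / 10 = -7.0 kg/m3

-7.0


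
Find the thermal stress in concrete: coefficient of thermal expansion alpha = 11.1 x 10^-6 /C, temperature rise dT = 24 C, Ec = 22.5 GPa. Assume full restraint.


sigma = alpha * dT * Ec
= 11.1e-6 * 24 * 22.5 * 1000
= 5.994 MPa

5.994


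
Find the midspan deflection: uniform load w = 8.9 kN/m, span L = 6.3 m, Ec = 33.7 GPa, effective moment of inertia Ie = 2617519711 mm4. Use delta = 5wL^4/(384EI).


Convert: L = 6.3 m = 6300 mm, Ec = 33.7 GPa = 33700 MPa
delta = 5 * 8.9 * 6300^4 / (384 * 33700 * 2617519711)
= 2.07 mm

2.07
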